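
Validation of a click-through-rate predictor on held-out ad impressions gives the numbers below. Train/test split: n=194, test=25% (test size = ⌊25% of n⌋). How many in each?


Test = ⌊194·25/100⌋ = 48
Train = 194 - 48 = 146

Train: 146, Test: 48


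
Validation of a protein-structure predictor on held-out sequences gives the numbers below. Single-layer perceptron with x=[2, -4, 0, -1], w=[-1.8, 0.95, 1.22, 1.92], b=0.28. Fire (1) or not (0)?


z = (2)·(-1.8) + (-4)·(0.95) + (0)·(1.22) + (-1)·(1.92) + 0.28
  = -9.04
step(z) = 0 (z<0)

0


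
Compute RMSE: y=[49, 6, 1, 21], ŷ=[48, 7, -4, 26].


MSE = 52/4 = 13
RMSE = √(52/4) = 3.6056

3.6056


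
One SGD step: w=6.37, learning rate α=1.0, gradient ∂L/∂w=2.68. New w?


w_new = w - α·∇
= 6.37 - 1.0·2.68
= 6.37 - 2.68
= 3.69

3.69


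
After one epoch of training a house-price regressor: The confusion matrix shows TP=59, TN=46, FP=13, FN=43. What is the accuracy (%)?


Accuracy = (TP+TN)/(TP+TN+FP+FN)
= (59+46)/(161)
= 105/161 = 65.22%

65.22%


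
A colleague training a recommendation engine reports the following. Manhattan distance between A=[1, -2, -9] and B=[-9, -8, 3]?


d = |1+ 9| + |-2+ 8| + |-9-3|
  = 10 + 6 + 12
  = 28

28


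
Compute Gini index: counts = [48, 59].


Probabilities: [48/107, 59/107] ≈ [0.4486, 0.5514]
Σpᵢ² = (2304 + 3481)/107² = 5785/11449
Gini = 1 - Σpᵢ² = 1 - 5785/11449 = 0.4947

0.4947


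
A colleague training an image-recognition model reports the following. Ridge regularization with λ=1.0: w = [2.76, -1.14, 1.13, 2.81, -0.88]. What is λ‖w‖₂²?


‖w‖₂² = (2.76)² + (-1.14)² + (1.13)² + (2.81)² + (-0.88)²
     = 7.6176 + 1.2996 + 1.2769 + 7.8961 + 0.7744
     = 18.8646
λ·‖w‖₂² = 1.0·18.8646 = 18.8646

18.8646


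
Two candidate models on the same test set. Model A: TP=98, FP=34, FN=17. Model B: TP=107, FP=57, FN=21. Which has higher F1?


Model A: P=98/132=0.7424, R=98/115=0.8522, F1=2PR/(P+R)=2TP/(2TP+FP+FN)=196/247=0.7935
Model B: P=107/164=0.6524, R=107/128=0.8359, F1=2PR/(P+R)=2TP/(2TP+FP+FN)=214/292=0.7329
0.7935 > 0.7329 → Model A

Model A


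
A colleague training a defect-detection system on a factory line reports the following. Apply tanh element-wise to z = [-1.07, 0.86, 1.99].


tanh(-1.07) = -0.7895
tanh(0.86) = 0.6963
tanh(1.99) = 0.9633
result = [-0.7895, 0.6963, 0.9633]

[-0.7895, 0.6963, 0.9633]


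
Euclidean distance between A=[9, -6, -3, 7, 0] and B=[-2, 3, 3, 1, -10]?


d = √((9+ 2)² + (-6-3)² + (-3-3)² + (7-1)² + (0+ 10)²)
  = √(121 + 81 + 36 + 36 + 100)
  = √374 = 19.3391

19.3391


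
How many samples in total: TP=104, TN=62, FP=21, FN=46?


Total = TP + TN + FP + FN
= 104 + 62 + 21 + 46
= 233
(Predicted positive: 125, predicted negative: 108)

233


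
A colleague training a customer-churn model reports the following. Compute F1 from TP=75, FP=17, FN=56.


Precision = 75/92 = 0.8152
Recall = 75/131 = 0.5725
F1 = 2·P·R/(P+R) = 2·TP/(2·TP+FP+FN) = 150/(150+17+56) = 150/223 = 0.6726

0.6726


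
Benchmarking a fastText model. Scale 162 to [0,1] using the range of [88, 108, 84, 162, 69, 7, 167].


min=7, max=167
(162-7)/(167-7) = 155/160 = 0.9688

0.9688


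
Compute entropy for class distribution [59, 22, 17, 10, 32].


Probabilities: [59/140, 22/140, 17/140, 10/140, 32/140] ≈ [0.4214, 0.1571, 0.1214, 0.0714, 0.2286]
H = -((59/140)·log₂(59/140) + (22/140)·log₂(22/140) + (17/140)·log₂(17/140) + (10/140)·log₂(10/140) + (32/140)·log₂(32/140))
  = 2.0729 bits

2.0729 bits


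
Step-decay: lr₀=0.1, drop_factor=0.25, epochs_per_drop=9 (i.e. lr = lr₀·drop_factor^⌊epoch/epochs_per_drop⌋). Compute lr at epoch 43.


n_drops = ⌊43/9⌋ = 4
lr = 0.1·0.25^4 = 0.1·0.00390625 = 0.000390625

0.000390625


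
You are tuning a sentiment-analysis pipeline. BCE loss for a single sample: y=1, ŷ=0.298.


BCE = -[y·ln(p) + (1-y)·ln(1-p)]
= -1·ln(0.298) - 0
= -ln(0.298) = 1.2107

1.2107


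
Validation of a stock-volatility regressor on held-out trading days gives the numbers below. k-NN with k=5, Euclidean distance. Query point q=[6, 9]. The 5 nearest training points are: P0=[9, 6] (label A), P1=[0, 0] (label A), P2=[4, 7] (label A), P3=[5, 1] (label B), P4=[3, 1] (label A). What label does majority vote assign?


d(q,P0) = 4.2426  (label A)
d(q,P1) = 10.8167  (label A)
d(q,P2) = 2.8284  (label A)
d(q,P3) = 8.0623  (label B)
d(q,P4) = 8.544  (label A)
Votes: A=4, B=1
Majority → A

A


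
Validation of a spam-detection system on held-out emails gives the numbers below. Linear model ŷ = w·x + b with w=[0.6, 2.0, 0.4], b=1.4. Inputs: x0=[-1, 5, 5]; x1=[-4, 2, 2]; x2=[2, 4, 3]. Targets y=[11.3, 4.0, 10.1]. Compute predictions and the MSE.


ŷ0 = (0.6)·(-1) + (2.0)·(5) + (0.4)·(5) + 1.4 = 12.8
ŷ1 = (0.6)·(-4) + (2.0)·(2) + (0.4)·(2) + 1.4 = 3.8
ŷ2 = (0.6)·(2) + (2.0)·(4) + (0.4)·(3) + 1.4 = 11.8
errors² = [2.25, 0.04, 2.89]
MSE = 5.1800/3 = 1.7267

1.7267


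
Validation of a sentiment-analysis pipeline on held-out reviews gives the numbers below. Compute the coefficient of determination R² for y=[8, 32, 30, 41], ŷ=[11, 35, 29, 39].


ȳ = 27.75
SS_res = Σ(y-ŷ)² = 23
SS_tot = Σ(y-ȳ)² = 588.75
R² = 1 - SS_res/SS_tot = 1 - 0.0391 = 0.9609

0.9609


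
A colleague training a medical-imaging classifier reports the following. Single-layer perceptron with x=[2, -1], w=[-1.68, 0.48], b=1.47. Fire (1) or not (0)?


z = (2)·(-1.68) + (-1)·(0.48) + 1.47
  = -2.37
step(z) = 0 (z<0)

0


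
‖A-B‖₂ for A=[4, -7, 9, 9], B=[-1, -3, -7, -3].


d = √((4+ 1)² + (-7+ 3)² + (9+ 7)² + (9+ 3)²)
  = √(25 + 16 + 256 + 144)
  = √441 = 21.0

21.0


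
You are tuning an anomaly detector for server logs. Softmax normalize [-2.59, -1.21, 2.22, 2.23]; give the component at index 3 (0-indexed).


Exponentials: e^-2.59=0.075, e^-1.21=0.2982, e^2.22=9.2073, e^2.23=9.2999
Sum = 18.8804
Softmax = [0.004, 0.0158, 0.4877, 0.4926]
p[3] = 9.2999/18.8804 = 0.4926

0.4926


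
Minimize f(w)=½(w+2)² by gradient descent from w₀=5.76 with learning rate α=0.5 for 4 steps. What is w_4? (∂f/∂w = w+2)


step 1: grad = 5.76+2 = 7.76; w = 5.76 - 0.5·(7.76) = 1.88
step 2: grad = 1.88+2 = 3.88; w = 1.88 - 0.5·(3.88) = -0.06
step 3: grad = -0.06+2 = 1.94; w = -0.06 - 0.5·(1.94) = -1.03
step 4: grad = -1.03+2 = 0.97; w = -1.03 - 0.5·(0.97) = -1.515

-1.515


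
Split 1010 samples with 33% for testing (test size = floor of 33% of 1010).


Test = ⌊1010·33/100⌋ = 333
Train = 1010 - 333 = 677

Train: 677, Test: 333


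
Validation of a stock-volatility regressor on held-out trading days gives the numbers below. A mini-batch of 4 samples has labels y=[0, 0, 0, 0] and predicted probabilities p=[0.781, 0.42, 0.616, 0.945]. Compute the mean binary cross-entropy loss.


L[0] = -ln(1-0.781) = -ln(0.219) = 1.5187
L[1] = -ln(1-0.42) = -ln(0.58) = 0.5447
L[2] = -ln(1-0.616) = -ln(0.384) = 0.9571
L[3] = -ln(1-0.945) = -ln(0.055) = 2.9004
mean = (1.5187 + 0.5447 + 0.9571 + 2.9004)/4 = 1.4802

1.4802


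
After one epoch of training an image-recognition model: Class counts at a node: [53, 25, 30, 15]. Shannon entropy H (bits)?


Probabilities: [53/123, 25/123, 30/123, 15/123] ≈ [0.4309, 0.2033, 0.2439, 0.122]
H = -((53/123)·log₂(53/123) + (25/123)·log₂(25/123) + (30/123)·log₂(30/123) + (15/123)·log₂(15/123))
  = 1.8573 bits

1.8573 bits


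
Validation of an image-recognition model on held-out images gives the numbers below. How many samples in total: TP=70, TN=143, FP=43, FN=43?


Total = TP + TN + FP + FN
= 70 + 143 + 43 + 43
= 299
(Predicted positive: 113, predicted negative: 186)

299


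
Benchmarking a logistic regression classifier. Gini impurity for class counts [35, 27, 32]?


Probabilities: [35/94, 27/94, 32/94] ≈ [0.3723, 0.2872, 0.3404]
Σpᵢ² = (1225 + 729 + 1024)/94² = 2978/8836
Gini = 1 - Σpᵢ² = 1 - 2978/8836 = 0.663

0.663


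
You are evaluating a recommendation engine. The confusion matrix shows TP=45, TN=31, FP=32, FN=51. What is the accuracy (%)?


Accuracy = (TP+TN)/(TP+TN+FP+FN)
= (45+31)/(159)
= 76/159 = 47.8%

47.8%


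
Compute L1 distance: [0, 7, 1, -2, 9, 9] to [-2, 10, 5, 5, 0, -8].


d = |0+ 2| + |7-10| + |1-5| + |-2-5| + |9-0| + |9+ 8|
  = 2 + 3 + 4 + 7 + 9 + 17
  = 42

42


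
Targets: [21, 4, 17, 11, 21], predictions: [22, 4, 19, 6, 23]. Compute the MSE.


Squared errors: (21-22)²=1, (4-4)²=0, (17-19)²=4, (11-6)²=25, (21-23)²=4
Sum = 34
MSE = 34/5 = 34/5

34/5


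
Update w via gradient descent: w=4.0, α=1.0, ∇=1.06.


w_new = w - α·∇
= 4.0 - 1.0·1.06
= 4.0 - 1.06
= 2.94

2.94


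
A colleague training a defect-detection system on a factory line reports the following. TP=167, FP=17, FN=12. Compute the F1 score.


Precision = 167/184 = 0.9076
Recall = 167/179 = 0.933
F1 = 2·P·R/(P+R) = 2·TP/(2·TP+FP+FN) = 334/(334+17+12) = 334/363 = 0.9201

0.9201


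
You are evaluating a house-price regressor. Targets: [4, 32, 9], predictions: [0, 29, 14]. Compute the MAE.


Absolute errors: |4-0|=4, |32-29|=3, |9-14|=5
Sum = 12
MAE = 12/3 = 4

4


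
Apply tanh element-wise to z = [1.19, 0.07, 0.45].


tanh(1.19) = 0.8306
tanh(0.07) = 0.0699
tanh(0.45) = 0.4219
result = [0.8306, 0.0699, 0.4219]

[0.8306, 0.0699, 0.4219]


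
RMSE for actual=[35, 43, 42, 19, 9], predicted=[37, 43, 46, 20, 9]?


MSE = 21/5 = 4.2
RMSE = √(21/5) = 2.0494

2.0494


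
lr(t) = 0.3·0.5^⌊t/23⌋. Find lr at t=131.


n_drops = ⌊131/23⌋ = 5
lr = 0.3·0.5^5 = 0.3·0.03125 = 0.009375

0.009375


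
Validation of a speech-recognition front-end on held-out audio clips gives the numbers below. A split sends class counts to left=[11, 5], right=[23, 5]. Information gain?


Parent = [34, 10], H_parent = 0.7732
H_left = 0.896 (n=16), H_right = 0.6769 (n=28)
H_children = (16/44)·0.896 + (28/44)·0.6769 = 0.7566
IG = 0.7732 - 0.7566 = 0.0166

0.0166


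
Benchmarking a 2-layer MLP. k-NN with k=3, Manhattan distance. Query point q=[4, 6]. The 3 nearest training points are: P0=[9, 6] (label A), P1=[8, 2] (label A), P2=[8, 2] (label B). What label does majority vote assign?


d(q,P0) = 5  (label A)
d(q,P1) = 8  (label A)
d(q,P2) = 8  (label B)
Votes: A=2, B=1
Majority → A

A


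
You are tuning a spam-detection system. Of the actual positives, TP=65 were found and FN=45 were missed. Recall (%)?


Recall = TP/(TP+FN)
= 65/(65+45)
= 65/110 = 59.09%

59.09%


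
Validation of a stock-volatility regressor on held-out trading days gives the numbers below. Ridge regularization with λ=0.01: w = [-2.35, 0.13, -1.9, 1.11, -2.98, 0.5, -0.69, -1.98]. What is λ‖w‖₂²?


‖w‖₂² = (-2.35)² + (0.13)² + (-1.9)² + (1.11)² + (-2.98)² + (0.5)² + (-0.69)² + (-1.98)²
     = 5.5225 + 0.0169 + 3.61 + 1.2321 + 8.8804 + 0.25 + 0.4761 + 3.9204
     = 23.9084
λ·‖w‖₂² = 0.01·23.9084 = 0.239084

0.239084


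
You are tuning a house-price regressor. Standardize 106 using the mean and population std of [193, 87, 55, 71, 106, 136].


μ = 108, σ = 45.8839
z = (106 - 108)/45.8839 = -0.0436

-0.0436


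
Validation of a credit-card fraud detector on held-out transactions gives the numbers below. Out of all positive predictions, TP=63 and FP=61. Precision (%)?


Precision = TP/(TP+FP)
= 63/(63+61)
= 63/124 = 50.81%

50.81%


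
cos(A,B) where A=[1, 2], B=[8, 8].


A·B = 1·8 + 2·8 = 24
‖A‖ = √5 = 2.2361, ‖B‖ = √128 = 11.3137
cos = 24/(√5·√128) = 24/√640 = 0.9487

0.9487


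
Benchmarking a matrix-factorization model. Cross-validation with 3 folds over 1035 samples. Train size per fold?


Fold size = 1035/3 = 345
Training per fold = 1035 - 345 = 690

690


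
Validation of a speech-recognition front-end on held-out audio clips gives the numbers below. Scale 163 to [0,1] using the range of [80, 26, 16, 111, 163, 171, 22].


min=16, max=171
(163-16)/(171-16) = 147/155 = 0.9484

0.9484


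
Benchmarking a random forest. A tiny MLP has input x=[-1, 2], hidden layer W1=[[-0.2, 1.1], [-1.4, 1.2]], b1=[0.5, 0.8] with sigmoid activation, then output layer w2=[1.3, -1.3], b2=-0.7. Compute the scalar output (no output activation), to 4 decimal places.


z1[0] = (-0.2)·(-1) + (1.1)·(2) + 0.5 = 2.9
z1[1] = (-1.4)·(-1) + (1.2)·(2) + 0.8 = 4.6
h = sigmoid(z1) = [0.9478, 0.99]
output = (1.3)·(0.9478) + (-1.3)·(0.99) - 0.7 = -0.7549

-0.7549


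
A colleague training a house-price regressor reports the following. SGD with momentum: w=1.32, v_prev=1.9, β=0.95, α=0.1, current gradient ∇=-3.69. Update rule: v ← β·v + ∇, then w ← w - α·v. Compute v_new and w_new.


v_new = 0.95·1.9 - 3.69 = 1.805 - 3.69 = -1.885
w_new = 1.32 - 0.1·-1.885 = 1.32 + 0.1885 = 1.5085

v_new=-1.885, w_new=1.5085


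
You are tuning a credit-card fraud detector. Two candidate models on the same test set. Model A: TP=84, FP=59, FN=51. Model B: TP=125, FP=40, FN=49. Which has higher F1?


Model A: P=84/143=0.5874, R=84/135=0.6222, F1=2PR/(P+R)=2TP/(2TP+FP+FN)=168/278=0.6043
Model B: P=125/165=0.7576, R=125/174=0.7184, F1=2PR/(P+R)=2TP/(2TP+FP+FN)=250/339=0.7375
0.6043 < 0.7375 → Model B

Model B


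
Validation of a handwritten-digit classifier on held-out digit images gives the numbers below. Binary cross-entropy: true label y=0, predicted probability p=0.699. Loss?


BCE = -[y·ln(p) + (1-y)·ln(1-p)]
= -0 - 1·ln(1-0.699)
= -ln(0.301) = 1.2006

1.2006


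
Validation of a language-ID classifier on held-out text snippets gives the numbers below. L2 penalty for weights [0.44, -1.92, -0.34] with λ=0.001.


‖w‖₂² = (0.44)² + (-1.92)² + (-0.34)²
     = 0.1936 + 3.6864 + 0.1156
     = 3.9956
λ·‖w‖₂² = 0.001·3.9956 = 0.003996

0.003996


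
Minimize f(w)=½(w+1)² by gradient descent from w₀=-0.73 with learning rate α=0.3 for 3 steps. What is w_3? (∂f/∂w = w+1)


step 1: grad = -0.73+1 = 0.27; w = -0.73 - 0.3·(0.27) = -0.811
step 2: grad = -0.811+1 = 0.189; w = -0.811 - 0.3·(0.189) = -0.8677
step 3: grad = -0.8677+1 = 0.1323; w = -0.8677 - 0.3·(0.1323) = -0.90739

-0.90739


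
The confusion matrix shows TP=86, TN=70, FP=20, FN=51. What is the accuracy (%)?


Accuracy = (TP+TN)/(TP+TN+FP+FN)
= (86+70)/(227)
= 156/227 = 68.72%

68.72%


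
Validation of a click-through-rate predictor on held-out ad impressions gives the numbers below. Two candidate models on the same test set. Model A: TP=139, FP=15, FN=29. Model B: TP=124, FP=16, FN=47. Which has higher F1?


Model A: P=139/154=0.9026, R=139/168=0.8274, F1=2PR/(P+R)=2TP/(2TP+FP+FN)=278/322=0.8634
Model B: P=124/140=0.8857, R=124/171=0.7251, F1=2PR/(P+R)=2TP/(2TP+FP+FN)=248/311=0.7974
0.8634 > 0.7974 → Model A

Model A


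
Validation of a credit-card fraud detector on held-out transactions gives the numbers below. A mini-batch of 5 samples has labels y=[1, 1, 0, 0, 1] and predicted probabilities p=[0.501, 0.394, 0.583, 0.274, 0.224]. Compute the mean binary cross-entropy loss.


L[0] = -ln(0.501) = 0.6911
L[1] = -ln(0.394) = 0.9314
L[2] = -ln(1-0.583) = -ln(0.417) = 0.8747
L[3] = -ln(1-0.274) = -ln(0.726) = 0.3202
L[4] = -ln(0.224) = 1.4961
mean = (0.6911 + 0.9314 + 0.8747 + 0.3202 + 1.4961)/5 = 0.8627

0.8627


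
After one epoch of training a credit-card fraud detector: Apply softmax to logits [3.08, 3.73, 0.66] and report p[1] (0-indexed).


Exponentials: e^3.08=21.7584, e^3.73=41.6791, e^0.66=1.9348
Sum = 65.3723
Softmax = [0.3328, 0.6376, 0.0296]
p[1] = 41.6791/65.3723 = 0.6376

0.6376


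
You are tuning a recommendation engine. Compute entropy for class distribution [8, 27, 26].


Probabilities: [8/61, 27/61, 26/61] ≈ [0.1311, 0.4426, 0.4262]
H = -((8/61)·log₂(8/61) + (27/61)·log₂(27/61) + (26/61)·log₂(26/61))
  = 1.4292 bits

1.4292 bits


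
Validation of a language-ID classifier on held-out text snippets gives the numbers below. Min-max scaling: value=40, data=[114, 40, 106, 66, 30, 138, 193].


min=30, max=193
(40-30)/(193-30) = 10/163 = 0.0613

0.0613


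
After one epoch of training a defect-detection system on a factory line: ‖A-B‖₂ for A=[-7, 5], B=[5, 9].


d = √((-7-5)² + (5-9)²)
  = √(144 + 16)
  = √160 = 12.6491

12.6491


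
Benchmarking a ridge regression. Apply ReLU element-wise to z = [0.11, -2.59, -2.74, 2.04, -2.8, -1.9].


ReLU(0.11) = max(0, 0.11) = 0.11
ReLU(-2.59) = max(0, -2.59) = 0.0
ReLU(-2.74) = max(0, -2.74) = 0.0
ReLU(2.04) = max(0, 2.04) = 2.04
ReLU(-2.8) = max(0, -2.8) = 0.0
ReLU(-1.9) = max(0, -1.9) = 0.0
result = [0.11, 0.0, 0.0, 2.04, 0.0, 0.0]

[0.11, 0.0, 0.0, 2.04, 0.0, 0.0]


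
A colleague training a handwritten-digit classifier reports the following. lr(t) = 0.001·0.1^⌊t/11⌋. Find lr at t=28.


n_drops = ⌊28/11⌋ = 2
lr = 0.001·0.1^2 = 0.001·0.01 = 0.00001

0.00001


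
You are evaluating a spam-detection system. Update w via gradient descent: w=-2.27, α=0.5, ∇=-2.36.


w_new = w - α·∇
= -2.27 - 0.5·-2.36
= -2.27 + 1.18
= -1.09

-1.09


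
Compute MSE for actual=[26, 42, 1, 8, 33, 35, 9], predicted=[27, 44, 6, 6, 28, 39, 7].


Squared errors: (26-27)²=1, (42-44)²=4, (1-6)²=25, (8-6)²=4, (33-28)²=25, (35-39)²=16, (9-7)²=4
Sum = 79
MSE = 79/7 = 79/7

79/7


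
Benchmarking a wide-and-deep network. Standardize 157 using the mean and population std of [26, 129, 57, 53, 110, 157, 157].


μ = 98.4286, σ = 49.2163
z = (157 - 98.4286)/49.2163 = 1.1901

1.1901


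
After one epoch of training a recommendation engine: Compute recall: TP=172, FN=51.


Recall = TP/(TP+FN)
= 172/(172+51)
= 172/223 = 77.13%

77.13%


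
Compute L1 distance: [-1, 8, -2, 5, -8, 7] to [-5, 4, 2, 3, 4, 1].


d = |-1+ 5| + |8-4| + |-2-2| + |5-3| + |-8-4| + |7-1|
  = 4 + 4 + 4 + 2 + 12 + 6
  = 32

32


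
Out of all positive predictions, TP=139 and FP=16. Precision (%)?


Precision = TP/(TP+FP)
= 139/(139+16)
= 139/155 = 89.68%

89.68%


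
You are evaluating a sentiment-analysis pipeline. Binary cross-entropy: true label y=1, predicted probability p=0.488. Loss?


BCE = -[y·ln(p) + (1-y)·ln(1-p)]
= -1·ln(0.488) - 0
= -ln(0.488) = 0.7174

0.7174


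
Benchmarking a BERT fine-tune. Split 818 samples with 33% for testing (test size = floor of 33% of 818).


Test = ⌊818·33/100⌋ = 269
Train = 818 - 269 = 549

Train: 549, Test: 269


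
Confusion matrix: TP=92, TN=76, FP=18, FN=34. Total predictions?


Total = TP + TN + FP + FN
= 92 + 76 + 18 + 34
= 220
(Predicted positive: 110, predicted negative: 110)

220


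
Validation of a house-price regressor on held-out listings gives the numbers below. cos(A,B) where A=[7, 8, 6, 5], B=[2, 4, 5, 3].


A·B = 7·2 + 8·4 + 6·5 + 5·3 = 91
‖A‖ = √174 = 13.1909, ‖B‖ = √54 = 7.3485
cos = 91/(√174·√54) = 91/√9396 = 0.9388

0.9388


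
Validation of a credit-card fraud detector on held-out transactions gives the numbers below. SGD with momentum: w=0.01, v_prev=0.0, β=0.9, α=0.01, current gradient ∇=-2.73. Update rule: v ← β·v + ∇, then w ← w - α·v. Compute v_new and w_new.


v_new = 0.9·0.0 - 2.73 = 0 - 2.73 = -2.73
w_new = 0.01 - 0.01·-2.73 = 0.01 + 0.0273 = 0.0373

v_new=-2.73, w_new=0.0373


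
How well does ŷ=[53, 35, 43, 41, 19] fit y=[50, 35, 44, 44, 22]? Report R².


ȳ = 39
SS_res = Σ(y-ŷ)² = 28
SS_tot = Σ(y-ȳ)² = 476
R² = 1 - SS_res/SS_tot = 1 - 0.0588 = 0.9412

0.9412


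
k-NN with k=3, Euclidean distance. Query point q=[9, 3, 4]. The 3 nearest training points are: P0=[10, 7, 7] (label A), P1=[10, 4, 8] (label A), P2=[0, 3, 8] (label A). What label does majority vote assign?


d(q,P0) = 5.099  (label A)
d(q,P1) = 4.2426  (label A)
d(q,P2) = 9.8489  (label A)
Votes: A=3, B=0
Majority → A

A


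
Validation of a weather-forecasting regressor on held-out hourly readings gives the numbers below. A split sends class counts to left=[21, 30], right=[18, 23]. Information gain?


Parent = [39, 53], H_parent = 0.9832
H_left = 0.9774 (n=51), H_right = 0.9892 (n=41)
H_children = (51/92)·0.9774 + (41/92)·0.9892 = 0.9827
IG = 0.9832 - 0.9827 = 0.0005

0.0005


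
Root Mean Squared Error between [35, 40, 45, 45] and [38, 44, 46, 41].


MSE = 42/4 = 10.5
RMSE = √(42/4) = 3.2404

3.2404


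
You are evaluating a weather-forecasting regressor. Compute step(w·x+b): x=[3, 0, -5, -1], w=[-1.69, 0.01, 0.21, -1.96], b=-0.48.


z = (3)·(-1.69) + (0)·(0.01) + (-5)·(0.21) + (-1)·(-1.96) - 0.48
  = -4.64
step(z) = 0 (z<0)

0


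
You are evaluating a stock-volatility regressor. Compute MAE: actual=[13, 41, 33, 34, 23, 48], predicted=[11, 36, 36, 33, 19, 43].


Absolute errors: |13-11|=2, |41-36|=5, |33-36|=3, |34-33|=1, |23-19|=4, |48-43|=5
Sum = 20
MAE = 20/6 = 10/3

10/3


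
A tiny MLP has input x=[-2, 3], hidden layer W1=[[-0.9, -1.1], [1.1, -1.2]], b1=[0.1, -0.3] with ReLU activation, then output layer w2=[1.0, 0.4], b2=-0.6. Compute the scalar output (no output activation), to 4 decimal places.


z1[0] = (-0.9)·(-2) + (-1.1)·(3) + 0.1 = -1.4
z1[1] = (1.1)·(-2) + (-1.2)·(3) - 0.3 = -6.1
h = ReLU(z1) = [0.0, 0.0]
output = (1.0)·(0.0) + (0.4)·(0.0) - 0.6 = -0.6

-0.6


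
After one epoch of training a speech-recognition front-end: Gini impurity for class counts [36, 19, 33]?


Probabilities: [36/88, 19/88, 33/88] ≈ [0.4091, 0.2159, 0.375]
Σpᵢ² = (1296 + 361 + 1089)/88² = 2746/7744
Gini = 1 - Σpᵢ² = 1 - 2746/7744 = 0.6454

0.6454


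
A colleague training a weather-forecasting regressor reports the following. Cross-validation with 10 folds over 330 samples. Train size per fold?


Fold size = 330/10 = 33
Training per fold = 330 - 33 = 297

297


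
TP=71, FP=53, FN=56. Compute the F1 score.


Precision = 71/124 = 0.5726
Recall = 71/127 = 0.5591
F1 = 2·P·R/(P+R) = 2·TP/(2·TP+FP+FN) = 142/(142+53+56) = 142/251 = 0.5657

0.5657


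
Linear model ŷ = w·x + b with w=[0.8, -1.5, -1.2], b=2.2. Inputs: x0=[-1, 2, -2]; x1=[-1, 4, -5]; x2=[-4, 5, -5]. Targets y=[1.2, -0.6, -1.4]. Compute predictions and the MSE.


ŷ0 = (0.8)·(-1) + (-1.5)·(2) + (-1.2)·(-2) + 2.2 = 0.8
ŷ1 = (0.8)·(-1) + (-1.5)·(4) + (-1.2)·(-5) + 2.2 = 1.4
ŷ2 = (0.8)·(-4) + (-1.5)·(5) + (-1.2)·(-5) + 2.2 = -2.5
errors² = [0.16, 4.0, 1.21]
MSE = 5.3700/3 = 1.79

1.79


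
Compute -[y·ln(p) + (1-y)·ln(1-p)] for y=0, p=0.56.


BCE = -[y·ln(p) + (1-y)·ln(1-p)]
= -0 - 1·ln(1-0.56)
= -ln(0.44) = 0.821

0.821


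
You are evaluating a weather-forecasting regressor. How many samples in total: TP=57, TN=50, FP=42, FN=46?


Total = TP + TN + FP + FN
= 57 + 50 + 42 + 46
= 195
(Predicted positive: 99, predicted negative: 96)

195


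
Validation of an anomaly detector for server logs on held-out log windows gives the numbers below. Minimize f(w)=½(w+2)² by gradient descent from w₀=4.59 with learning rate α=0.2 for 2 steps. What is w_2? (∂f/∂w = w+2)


step 1: grad = 4.59+2 = 6.59; w = 4.59 - 0.2·(6.59) = 3.272
step 2: grad = 3.272+2 = 5.272; w = 3.272 - 0.2·(5.272) = 2.2176

2.2176


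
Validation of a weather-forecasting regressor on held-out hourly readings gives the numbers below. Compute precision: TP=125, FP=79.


Precision = TP/(TP+FP)
= 125/(125+79)
= 125/204 = 61.27%

61.27%


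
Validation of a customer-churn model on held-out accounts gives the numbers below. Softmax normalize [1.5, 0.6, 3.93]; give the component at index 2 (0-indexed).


Exponentials: e^1.5=4.4817, e^0.6=1.8221, e^3.93=50.907
Sum = 57.2108
Softmax = [0.0783, 0.0318, 0.8898]
p[2] = 50.907/57.2108 = 0.8898

0.8898


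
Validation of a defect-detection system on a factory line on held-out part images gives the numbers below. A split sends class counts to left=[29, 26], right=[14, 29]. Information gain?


Parent = [43, 55], H_parent = 0.9892
H_left = 0.9979 (n=55), H_right = 0.9103 (n=43)
H_children = (55/98)·0.9979 + (43/98)·0.9103 = 0.9595
IG = 0.9892 - 0.9595 = 0.0297

0.0297


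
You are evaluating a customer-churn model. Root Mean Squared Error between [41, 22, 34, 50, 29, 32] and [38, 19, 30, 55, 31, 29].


MSE = 72/6 = 12
RMSE = √(72/6) = 3.4641

3.4641


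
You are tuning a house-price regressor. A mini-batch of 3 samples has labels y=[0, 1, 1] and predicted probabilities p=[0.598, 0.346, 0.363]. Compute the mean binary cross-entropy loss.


L[0] = -ln(1-0.598) = -ln(0.402) = 0.9113
L[1] = -ln(0.346) = 1.0613
L[2] = -ln(0.363) = 1.0134
mean = (0.9113 + 1.0613 + 1.0134)/3 = 0.9953

0.9953


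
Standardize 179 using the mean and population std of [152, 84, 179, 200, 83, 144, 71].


μ = 130.4286, σ = 47.4879
z = (179 - 130.4286)/47.4879 = 1.0228

1.0228


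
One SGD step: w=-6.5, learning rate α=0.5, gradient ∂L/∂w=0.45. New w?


w_new = w - α·∇
= -6.5 - 0.5·0.45
= -6.5 - 0.225
= -6.725

-6.725


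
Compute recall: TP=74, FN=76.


Recall = TP/(TP+FN)
= 74/(74+76)
= 74/150 = 49.33%

49.33%


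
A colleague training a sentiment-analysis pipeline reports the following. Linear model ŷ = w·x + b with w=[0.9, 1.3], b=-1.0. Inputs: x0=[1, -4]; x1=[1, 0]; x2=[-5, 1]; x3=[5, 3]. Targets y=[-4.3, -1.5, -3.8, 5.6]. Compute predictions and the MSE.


ŷ0 = (0.9)·(1) + (1.3)·(-4) - 1.0 = -5.3
ŷ1 = (0.9)·(1) + (1.3)·(0) - 1.0 = -0.1
ŷ2 = (0.9)·(-5) + (1.3)·(1) - 1.0 = -4.2
ŷ3 = (0.9)·(5) + (1.3)·(3) - 1.0 = 7.4
errors² = [1.0, 1.96, 0.16, 3.24]
MSE = 6.3600/4 = 1.59

1.59


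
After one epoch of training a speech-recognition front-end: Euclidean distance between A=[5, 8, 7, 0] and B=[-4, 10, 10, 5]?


d = √((5+ 4)² + (8-10)² + (7-10)² + (0-5)²)
  = √(81 + 4 + 9 + 25)
  = √119 = 10.9087

10.9087


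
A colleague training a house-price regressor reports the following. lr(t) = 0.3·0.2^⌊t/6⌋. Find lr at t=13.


n_drops = ⌊13/6⌋ = 2
lr = 0.3·0.2^2 = 0.3·0.04 = 0.012

0.012


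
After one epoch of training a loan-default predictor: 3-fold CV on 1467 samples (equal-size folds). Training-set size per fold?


Fold size = 1467/3 = 489
Training per fold = 1467 - 489 = 978

978


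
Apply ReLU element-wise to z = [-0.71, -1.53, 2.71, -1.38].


ReLU(-0.71) = max(0, -0.71) = 0.0
ReLU(-1.53) = max(0, -1.53) = 0.0
ReLU(2.71) = max(0, 2.71) = 2.71
ReLU(-1.38) = max(0, -1.38) = 0.0
result = [0.0, 0.0, 2.71, 0.0]

[0.0, 0.0, 2.71, 0.0]


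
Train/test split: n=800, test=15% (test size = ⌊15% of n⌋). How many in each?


Test = ⌊800·15/100⌋ = 120
Train = 800 - 120 = 680

Train: 680, Test: 120


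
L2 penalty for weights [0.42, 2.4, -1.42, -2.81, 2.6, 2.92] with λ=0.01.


‖w‖₂² = (0.42)² + (2.4)² + (-1.42)² + (-2.81)² + (2.6)² + (2.92)²
     = 0.1764 + 5.76 + 2.0164 + 7.8961 + 6.76 + 8.5264
     = 31.1353
λ·‖w‖₂² = 0.01·31.1353 = 0.311353

0.311353


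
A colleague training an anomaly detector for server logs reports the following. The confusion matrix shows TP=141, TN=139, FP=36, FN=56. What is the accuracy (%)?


Accuracy = (TP+TN)/(TP+TN+FP+FN)
= (141+139)/(372)
= 280/372 = 75.27%

75.27%


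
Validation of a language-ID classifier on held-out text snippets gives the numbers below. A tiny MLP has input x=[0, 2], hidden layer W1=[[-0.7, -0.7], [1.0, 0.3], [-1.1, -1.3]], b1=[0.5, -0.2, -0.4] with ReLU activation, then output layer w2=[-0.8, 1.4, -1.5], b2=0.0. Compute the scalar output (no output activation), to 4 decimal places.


z1[0] = (-0.7)·(0) + (-0.7)·(2) + 0.5 = -0.9
z1[1] = (1.0)·(0) + (0.3)·(2) - 0.2 = 0.4
z1[2] = (-1.1)·(0) + (-1.3)·(2) - 0.4 = -3.0
h = ReLU(z1) = [0.0, 0.4, 0.0]
output = (-0.8)·(0.0) + (1.4)·(0.4) + (-1.5)·(0.0) + 0.0 = 0.56

0.56


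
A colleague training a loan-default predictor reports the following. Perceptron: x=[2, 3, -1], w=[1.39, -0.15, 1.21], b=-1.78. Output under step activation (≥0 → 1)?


z = (2)·(1.39) + (3)·(-0.15) + (-1)·(1.21) - 1.78
  = -0.66
step(z) = 0 (z<0)

0


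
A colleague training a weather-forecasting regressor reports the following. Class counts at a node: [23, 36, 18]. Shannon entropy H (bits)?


Probabilities: [23/77, 36/77, 18/77] ≈ [0.2987, 0.4675, 0.2338]
H = -((23/77)·log₂(23/77) + (36/77)·log₂(36/77) + (18/77)·log₂(18/77))
  = 1.5237 bits

1.5237 bits


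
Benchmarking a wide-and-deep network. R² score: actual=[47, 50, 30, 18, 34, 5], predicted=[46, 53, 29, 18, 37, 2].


ȳ = 30.6667
SS_res = Σ(y-ŷ)² = 29
SS_tot = Σ(y-ȳ)² = 1471.33
R² = 1 - SS_res/SS_tot = 1 - 0.0197 = 0.9803

0.9803


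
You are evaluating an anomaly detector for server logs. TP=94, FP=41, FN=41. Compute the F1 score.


Precision = 94/135 = 0.6963
Recall = 94/135 = 0.6963
F1 = 2·P·R/(P+R) = 2·TP/(2·TP+FP+FN) = 188/(188+41+41) = 188/270 = 0.6963

0.6963


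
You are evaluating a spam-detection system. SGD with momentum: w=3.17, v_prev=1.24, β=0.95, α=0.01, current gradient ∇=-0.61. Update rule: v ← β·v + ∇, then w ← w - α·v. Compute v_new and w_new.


v_new = 0.95·1.24 - 0.61 = 1.178 - 0.61 = 0.568
w_new = 3.17 - 0.01·0.568 = 3.17 - 0.00568 = 3.16432

v_new=0.568, w_new=3.16432


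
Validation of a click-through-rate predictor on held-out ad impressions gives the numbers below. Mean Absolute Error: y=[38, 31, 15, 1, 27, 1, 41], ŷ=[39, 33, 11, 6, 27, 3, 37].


Absolute errors: |38-39|=1, |31-33|=2, |15-11|=4, |1-6|=5, |27-27|=0, |1-3|=2, |41-37|=4
Sum = 18
MAE = 18/7 = 18/7

18/7


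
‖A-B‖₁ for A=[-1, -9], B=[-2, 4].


d = |-1+ 2| + |-9-4|
  = 1 + 13
  = 14

14


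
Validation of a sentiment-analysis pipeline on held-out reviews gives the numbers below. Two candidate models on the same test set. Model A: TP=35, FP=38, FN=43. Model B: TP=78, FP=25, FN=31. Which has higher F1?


Model A: P=35/73=0.4795, R=35/78=0.4487, F1=2PR/(P+R)=2TP/(2TP+FP+FN)=70/151=0.4636
Model B: P=78/103=0.7573, R=78/109=0.7156, F1=2PR/(P+R)=2TP/(2TP+FP+FN)=156/212=0.7358
0.4636 < 0.7358 → Model B

Model B


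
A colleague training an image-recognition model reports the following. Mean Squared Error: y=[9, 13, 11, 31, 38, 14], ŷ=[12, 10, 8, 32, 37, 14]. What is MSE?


Squared errors: (9-12)²=9, (13-10)²=9, (11-8)²=9, (31-32)²=1, (38-37)²=1, (14-14)²=0
Sum = 29
MSE = 29/6 = 29/6

29/6


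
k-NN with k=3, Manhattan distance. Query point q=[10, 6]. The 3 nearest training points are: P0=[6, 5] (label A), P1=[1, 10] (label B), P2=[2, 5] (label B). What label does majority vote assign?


d(q,P0) = 5  (label A)
d(q,P1) = 13  (label B)
d(q,P2) = 9  (label B)
Votes: A=1, B=2
Majority → B

B


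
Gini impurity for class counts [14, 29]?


Probabilities: [14/43, 29/43] ≈ [0.3256, 0.6744]
Σpᵢ² = (196 + 841)/43² = 1037/1849
Gini = 1 - Σpᵢ² = 1 - 1037/1849 = 0.4392

0.4392


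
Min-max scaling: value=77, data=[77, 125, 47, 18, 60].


min=18, max=125
(77-18)/(125-18) = 59/107 = 0.5514

0.5514


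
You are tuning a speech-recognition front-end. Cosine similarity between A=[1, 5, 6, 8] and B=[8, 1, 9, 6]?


A·B = 1·8 + 5·1 + 6·9 + 8·6 = 115
‖A‖ = √126 = 11.225, ‖B‖ = √182 = 13.4907
cos = 115/(√126·√182) = 115/√22932 = 0.7594

0.7594


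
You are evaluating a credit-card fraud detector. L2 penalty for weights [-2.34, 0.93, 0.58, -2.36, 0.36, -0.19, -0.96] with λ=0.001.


‖w‖₂² = (-2.34)² + (0.93)² + (0.58)² + (-2.36)² + (0.36)² + (-0.19)² + (-0.96)²
     = 5.4756 + 0.8649 + 0.3364 + 5.5696 + 0.1296 + 0.0361 + 0.9216
     = 13.3338
λ·‖w‖₂² = 0.001·13.3338 = 0.013334

0.013334


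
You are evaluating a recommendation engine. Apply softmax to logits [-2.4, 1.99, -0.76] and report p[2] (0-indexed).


Exponentials: e^-2.4=0.0907, e^1.99=7.3155, e^-0.76=0.4677
Sum = 7.8739
Softmax = [0.0115, 0.9291, 0.0594]
p[2] = 0.4677/7.8739 = 0.0594

0.0594


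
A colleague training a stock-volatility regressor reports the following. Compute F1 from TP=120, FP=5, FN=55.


Precision = 120/125 = 0.96
Recall = 120/175 = 0.6857
F1 = 2·P·R/(P+R) = 2·TP/(2·TP+FP+FN) = 240/(240+5+55) = 240/300 = 0.8

0.8


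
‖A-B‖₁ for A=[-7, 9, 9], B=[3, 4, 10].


d = |-7-3| + |9-4| + |9-10|
  = 10 + 5 + 1
  = 16

16


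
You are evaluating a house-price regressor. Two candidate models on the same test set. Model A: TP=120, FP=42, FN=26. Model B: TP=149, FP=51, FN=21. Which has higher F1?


Model A: P=120/162=0.7407, R=120/146=0.8219, F1=2PR/(P+R)=2TP/(2TP+FP+FN)=240/308=0.7792
Model B: P=149/200=0.745, R=149/170=0.8765, F1=2PR/(P+R)=2TP/(2TP+FP+FN)=298/370=0.8054
0.7792 < 0.8054 → Model B

Model B


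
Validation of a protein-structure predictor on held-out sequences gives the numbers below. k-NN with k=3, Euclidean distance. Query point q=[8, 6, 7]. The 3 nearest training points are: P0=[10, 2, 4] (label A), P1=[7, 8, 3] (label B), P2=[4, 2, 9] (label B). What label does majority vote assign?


d(q,P0) = 5.3852  (label A)
d(q,P1) = 4.5826  (label B)
d(q,P2) = 6.0  (label B)
Votes: A=1, B=2
Majority → B

B


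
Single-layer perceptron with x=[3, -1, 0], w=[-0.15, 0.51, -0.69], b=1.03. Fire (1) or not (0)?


z = (3)·(-0.15) + (-1)·(0.51) + (0)·(-0.69) + 1.03
  = 0.07
step(z) = 1 (z≥0)

1


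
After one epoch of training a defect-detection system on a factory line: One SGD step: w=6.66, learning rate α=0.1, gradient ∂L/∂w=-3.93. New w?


w_new = w - α·∇
= 6.66 - 0.1·-3.93
= 6.66 + 0.393
= 7.053

7.053


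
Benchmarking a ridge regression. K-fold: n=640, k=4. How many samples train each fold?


Fold size = 640/4 = 160
Training per fold = 640 - 160 = 480

480


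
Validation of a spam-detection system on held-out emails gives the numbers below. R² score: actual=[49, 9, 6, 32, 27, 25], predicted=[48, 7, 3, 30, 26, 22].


ȳ = 24.6667
SS_res = Σ(y-ŷ)² = 28
SS_tot = Σ(y-ȳ)² = 1245.33
R² = 1 - SS_res/SS_tot = 1 - 0.0225 = 0.9775

0.9775


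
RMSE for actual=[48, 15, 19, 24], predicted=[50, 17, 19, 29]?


MSE = 33/4 = 8.25
RMSE = √(33/4) = 2.8723

2.8723


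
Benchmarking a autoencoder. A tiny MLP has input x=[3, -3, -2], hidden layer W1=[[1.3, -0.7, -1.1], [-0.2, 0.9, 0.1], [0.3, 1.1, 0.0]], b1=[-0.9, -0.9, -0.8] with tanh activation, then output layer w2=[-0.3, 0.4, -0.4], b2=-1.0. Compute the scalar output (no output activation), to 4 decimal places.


z1[0] = (1.3)·(3) + (-0.7)·(-3) + (-1.1)·(-2) - 0.9 = 7.3
z1[1] = (-0.2)·(3) + (0.9)·(-3) + (0.1)·(-2) - 0.9 = -4.4
z1[2] = (0.3)·(3) + (1.1)·(-3) + (0.0)·(-2) - 0.8 = -3.2
h = tanh(z1) = [1.0, -0.9997, -0.9967]
output = (-0.3)·(1.0) + (0.4)·(-0.9997) + (-0.4)·(-0.9967) - 1.0 = -1.3012

-1.3012


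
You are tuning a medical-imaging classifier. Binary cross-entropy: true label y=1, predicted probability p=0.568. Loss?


BCE = -[y·ln(p) + (1-y)·ln(1-p)]
= -1·ln(0.568) - 0
= -ln(0.568) = 0.5656

0.5656


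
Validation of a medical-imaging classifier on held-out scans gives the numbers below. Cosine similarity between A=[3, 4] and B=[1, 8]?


A·B = 3·1 + 4·8 = 35
‖A‖ = √25 = 5, ‖B‖ = √65 = 8.0623
cos = 35/(√25·√65) = 35/√1625 = 0.8682

0.8682


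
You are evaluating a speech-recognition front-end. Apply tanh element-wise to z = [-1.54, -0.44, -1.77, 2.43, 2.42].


tanh(-1.54) = -0.9121
tanh(-0.44) = -0.4136
tanh(-1.77) = -0.9436
tanh(2.43) = 0.9846
tanh(2.42) = 0.9843
result = [-0.9121, -0.4136, -0.9436, 0.9846, 0.9843]

[-0.9121, -0.4136, -0.9436, 0.9846, 0.9843]


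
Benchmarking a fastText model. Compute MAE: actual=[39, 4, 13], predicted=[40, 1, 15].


Absolute errors: |39-40|=1, |4-1|=3, |13-15|=2
Sum = 6
MAE = 6/3 = 2

2


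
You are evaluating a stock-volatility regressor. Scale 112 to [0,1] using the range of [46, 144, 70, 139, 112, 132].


min=46, max=144
(112-46)/(144-46) = 66/98 = 0.6735

0.6735


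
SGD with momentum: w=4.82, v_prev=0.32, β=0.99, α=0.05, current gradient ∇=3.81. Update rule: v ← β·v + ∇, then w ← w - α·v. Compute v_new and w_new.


v_new = 0.99·0.32 + 3.81 = 0.3168 + 3.81 = 4.1268
w_new = 4.82 - 0.05·4.1268 = 4.82 - 0.20634 = 4.61366

v_new=4.1268, w_new=4.61366


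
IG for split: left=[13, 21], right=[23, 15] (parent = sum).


Parent = [36, 36], H_parent = 1
H_left = 0.9597 (n=34), H_right = 0.9678 (n=38)
H_children = (34/72)·0.9597 + (38/72)·0.9678 = 0.964
IG = 1 - 0.964 = 0.036

0.036


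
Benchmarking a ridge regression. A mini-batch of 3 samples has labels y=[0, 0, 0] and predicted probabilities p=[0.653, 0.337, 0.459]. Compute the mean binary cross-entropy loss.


L[0] = -ln(1-0.653) = -ln(0.347) = 1.0584
L[1] = -ln(1-0.337) = -ln(0.663) = 0.411
L[2] = -ln(1-0.459) = -ln(0.541) = 0.6143
mean = (1.0584 + 0.411 + 0.6143)/3 = 0.6946

0.6946


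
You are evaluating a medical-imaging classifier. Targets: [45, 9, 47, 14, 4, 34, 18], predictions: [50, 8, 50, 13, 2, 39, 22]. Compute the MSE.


Squared errors: (45-50)²=25, (9-8)²=1, (47-50)²=9, (14-13)²=1, (4-2)²=4, (34-39)²=25, (18-22)²=16
Sum = 81
MSE = 81/7 = 81/7

81/7


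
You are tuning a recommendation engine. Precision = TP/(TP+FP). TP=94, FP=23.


Precision = TP/(TP+FP)
= 94/(94+23)
= 94/117 = 80.34%

80.34%


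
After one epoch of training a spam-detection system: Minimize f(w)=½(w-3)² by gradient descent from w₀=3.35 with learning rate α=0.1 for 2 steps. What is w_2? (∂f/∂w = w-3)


step 1: grad = 3.35-3 = 0.35; w = 3.35 - 0.1·(0.35) = 3.315
step 2: grad = 3.315-3 = 0.315; w = 3.315 - 0.1·(0.315) = 3.2835

3.2835


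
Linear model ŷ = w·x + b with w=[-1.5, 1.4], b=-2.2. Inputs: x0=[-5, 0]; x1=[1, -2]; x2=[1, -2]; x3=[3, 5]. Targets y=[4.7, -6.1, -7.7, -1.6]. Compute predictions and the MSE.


ŷ0 = (-1.5)·(-5) + (1.4)·(0) - 2.2 = 5.3
ŷ1 = (-1.5)·(1) + (1.4)·(-2) - 2.2 = -6.5
ŷ2 = (-1.5)·(1) + (1.4)·(-2) - 2.2 = -6.5
ŷ3 = (-1.5)·(3) + (1.4)·(5) - 2.2 = 0.3
errors² = [0.36, 0.16, 1.44, 3.61]
MSE = 5.5700/4 = 1.3925

1.3925


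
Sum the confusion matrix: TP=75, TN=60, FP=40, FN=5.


Total = TP + TN + FP + FN
= 75 + 60 + 40 + 5
= 180
(Predicted positive: 115, predicted negative: 65)

180


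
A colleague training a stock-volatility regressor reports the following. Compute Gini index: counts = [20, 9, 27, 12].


Probabilities: [20/68, 9/68, 27/68, 12/68] ≈ [0.2941, 0.1324, 0.3971, 0.1765]
Σpᵢ² = (400 + 81 + 729 + 144)/68² = 1354/4624
Gini = 1 - Σpᵢ² = 1 - 1354/4624 = 0.7072

0.7072


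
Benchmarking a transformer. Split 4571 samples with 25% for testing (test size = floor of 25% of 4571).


Test = ⌊4571·25/100⌋ = 1142
Train = 4571 - 1142 = 3429

Train: 3429, Test: 1142


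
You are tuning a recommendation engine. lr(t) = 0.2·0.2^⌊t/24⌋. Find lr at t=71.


n_drops = ⌊71/24⌋ = 2
lr = 0.2·0.2^2 = 0.2·0.04 = 0.008

0.008


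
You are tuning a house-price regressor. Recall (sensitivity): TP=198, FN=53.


Recall = TP/(TP+FN)
= 198/(198+53)
= 198/251 = 78.88%

78.88%


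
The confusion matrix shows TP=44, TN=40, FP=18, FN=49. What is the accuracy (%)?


Accuracy = (TP+TN)/(TP+TN+FP+FN)
= (44+40)/(151)
= 84/151 = 55.63%

55.63%


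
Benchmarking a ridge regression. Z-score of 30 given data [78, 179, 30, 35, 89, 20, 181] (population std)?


μ = 87.4286, σ = 63.0484
z = (30 - 87.4286)/63.0484 = -0.9109

-0.9109


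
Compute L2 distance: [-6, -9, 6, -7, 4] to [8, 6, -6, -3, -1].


d = √((-6-8)² + (-9-6)² + (6+ 6)² + (-7+ 3)² + (4+ 1)²)
  = √(196 + 225 + 144 + 16 + 25)
  = √606 = 24.6171

24.6171


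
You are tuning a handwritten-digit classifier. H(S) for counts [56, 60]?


Probabilities: [56/116, 60/116] ≈ [0.4828, 0.5172]
H = -((56/116)·log₂(56/116) + (60/116)·log₂(60/116))
  = 0.9991 bits

0.9991 bits
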